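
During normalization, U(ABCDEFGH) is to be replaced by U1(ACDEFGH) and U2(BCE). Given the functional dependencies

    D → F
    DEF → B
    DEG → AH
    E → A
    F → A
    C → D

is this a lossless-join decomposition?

Common attributes: U1 ∩ U2 = {CE}.
Closure of {CE}: E → A applies, adding A; C → D applies, adding D; D → F applies, adding F; DEF → B applies, adding B. So (CE)⁺ = {ABCDEF}.
This closure contains every attribute of U2, so U1 ∩ U2 → U2. The join is lossless.

Yes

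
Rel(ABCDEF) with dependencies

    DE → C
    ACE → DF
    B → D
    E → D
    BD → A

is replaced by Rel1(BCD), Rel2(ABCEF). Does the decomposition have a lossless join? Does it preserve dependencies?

Lossless test: (BC)⁺ = {ABCD}, which contains all of one fragment — lossless.
Dependency preservation: the restricted closure of {ACE} across the fragments never reaches {DF}, so ACE → DF cannot be enforced without a join — not preserved.

lossless but not dependency-preserving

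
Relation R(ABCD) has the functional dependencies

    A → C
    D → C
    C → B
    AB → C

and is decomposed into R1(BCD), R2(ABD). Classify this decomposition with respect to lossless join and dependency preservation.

lossless but not dependency-preserving

Lossless test: (BD)⁺ = {BCD}, which contains all of one fragment — lossless.
Dependency preservation: the restricted closure of {A} across the fragments never reaches {C}, so A → C cannot be enforced without a join — not preserved.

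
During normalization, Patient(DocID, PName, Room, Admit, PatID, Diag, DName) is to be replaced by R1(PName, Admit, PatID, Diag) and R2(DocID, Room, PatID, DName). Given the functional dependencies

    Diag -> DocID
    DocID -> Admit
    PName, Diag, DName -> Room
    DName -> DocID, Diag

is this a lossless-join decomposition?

Common attributes: R1 ∩ R2 = {PatID}.
No dependency enlarges {PatID}, so (PatID)⁺ = {PatID}.
The closure contains neither all of R1 = {PName, Admit, PatID, Diag} nor all of R2 = {DocID, Room, PatID, DName}, so the common attributes are not a superkey of either fragment. The join is lossy.

No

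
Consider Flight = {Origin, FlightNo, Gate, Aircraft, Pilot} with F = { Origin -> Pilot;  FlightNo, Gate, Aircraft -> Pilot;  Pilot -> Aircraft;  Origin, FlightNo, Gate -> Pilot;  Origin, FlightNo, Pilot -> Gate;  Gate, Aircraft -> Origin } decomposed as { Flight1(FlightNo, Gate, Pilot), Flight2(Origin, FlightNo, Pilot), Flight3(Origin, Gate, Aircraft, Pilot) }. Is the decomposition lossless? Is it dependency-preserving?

lossless but not dependency-preserving

Lossless test (chase): Rows 1 and 2 agree on Pilot; apply Pilot→Aircraft and equate their Aircraft entries. Rows 1 and 3 agree on Pilot; apply Pilot→Aircraft and equate their Aircraft entries. Rows 1 and 3 agree on Gate, Aircraft; apply Gate, Aircraft→Origin and equate their Origin entries. Rows 1 and 2 agree on Origin, FlightNo, Pilot; apply Origin, FlightNo, Pilot→Gate and equate their Gate entries. Row 1 is now all distinguished symbols — the join is lossless.
Dependency preservation: the restricted closure of {Origin, FlightNo, Pilot} across the fragments never reaches {Gate}, so Origin, FlightNo, Pilot → Gate cannot be enforced without a join — not preserved.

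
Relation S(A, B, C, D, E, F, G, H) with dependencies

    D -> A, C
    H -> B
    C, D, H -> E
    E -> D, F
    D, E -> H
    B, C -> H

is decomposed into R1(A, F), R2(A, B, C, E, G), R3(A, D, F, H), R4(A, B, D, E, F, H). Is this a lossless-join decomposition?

Yes

Chase test. Columns are A, B, C, D, E, F, G, H; row i has aⱼ where attribute j ∈ Ri, else bᵢⱼ.
Initial tableau (one row per fragment):
  row 1: a1 b12 b13 b14 b15 a6 b17 b18
  row 2: a1 a2 a3 b24 a5 b26 a7 b28
  row 3: a1 b32 b33 a4 b35 a6 b37 a8
  row 4: a1 a2 b43 a4 a5 a6 b47 a8
Rows 3 and 4 agree on D; apply D→A, C and equate their A, C entries.
Rows 3 and 4 agree on H; apply H→B and equate their B entries.
Rows 3 and 4 agree on C, D, H; apply C, D, H→E and equate their E entries.
Rows 2 and 3 agree on E; apply E→D, F and equate their D, F entries.
Rows 2 and 3 agree on D, E; apply D, E→H and equate their H entries.
Rows 2 and 3 agree on D; apply D→A, C and equate their A, C entries.
Row 2 is now all distinguished symbols — the join is lossless.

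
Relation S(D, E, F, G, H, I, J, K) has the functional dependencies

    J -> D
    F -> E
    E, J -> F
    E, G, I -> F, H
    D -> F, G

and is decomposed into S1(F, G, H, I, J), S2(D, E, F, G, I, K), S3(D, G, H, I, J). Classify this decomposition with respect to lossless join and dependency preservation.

Lossless test (chase): Rows 1 and 3 agree on J; apply J→D and equate their D entries. Rows 1 and 2 agree on F; apply F→E and equate their E entries. Rows 1 and 2 agree on E, G, I; apply E, G, I→F, H and equate their F, H entries. Rows 1 and 3 agree on D; apply D→F, G and equate their F, G entries. Rows 1 and 3 agree on F; apply F→E and equate their E entries. No row becomes fully distinguished — the join is lossy.
Dependency preservation: E, J → F; E, G, I → F, H are not contained in any single fragment, but the restricted closure of each left-hand side across the fragments still reaches the right-hand side; the remaining FDs each lie inside some fragment. All dependencies are preserved.

lossy but dependency-preserving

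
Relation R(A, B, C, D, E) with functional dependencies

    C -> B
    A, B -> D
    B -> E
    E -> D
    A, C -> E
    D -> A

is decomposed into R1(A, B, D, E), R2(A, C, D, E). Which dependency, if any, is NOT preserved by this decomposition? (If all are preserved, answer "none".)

Check C → B: no single fragment contains all of {B, C}, and the restricted closure of {C} across the fragments never reaches {B}.
A, B → D is preserved.
B → E is preserved.
E → D is preserved.
A, C → E is preserved.
D → A is preserved.

C -> B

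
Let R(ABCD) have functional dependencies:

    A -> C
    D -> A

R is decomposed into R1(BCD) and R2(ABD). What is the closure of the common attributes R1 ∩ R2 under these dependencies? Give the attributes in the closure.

ABCD

R1 ∩ R2 = {BD}.
D → A applies, adding A
A → C applies, adding C
Closure: {ABCD}.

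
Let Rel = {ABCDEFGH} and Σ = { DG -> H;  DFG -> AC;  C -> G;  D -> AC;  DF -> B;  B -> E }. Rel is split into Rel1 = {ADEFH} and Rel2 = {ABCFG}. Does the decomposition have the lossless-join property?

No

Common attributes: Rel1 ∩ Rel2 = {AF}.
No dependency enlarges {AF}, so (AF)⁺ = {AF}.
The closure contains neither all of Rel1 = {ADEFH} nor all of Rel2 = {ABCFG}, so the common attributes are not a superkey of either fragment. The join is lossy.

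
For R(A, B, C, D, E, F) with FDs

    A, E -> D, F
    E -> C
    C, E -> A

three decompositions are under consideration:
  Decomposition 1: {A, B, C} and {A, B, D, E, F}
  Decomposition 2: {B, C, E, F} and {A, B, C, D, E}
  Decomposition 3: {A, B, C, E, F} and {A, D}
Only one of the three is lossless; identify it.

Decomposition 1: common = {A, B}, closure = {A, B} → lossy.
Decomposition 2: common = {B, C, E}, closure = {A, B, C, D, E, F} → lossless.
Decomposition 3: common = {A}, closure = {A} → lossy.

Decomposition 2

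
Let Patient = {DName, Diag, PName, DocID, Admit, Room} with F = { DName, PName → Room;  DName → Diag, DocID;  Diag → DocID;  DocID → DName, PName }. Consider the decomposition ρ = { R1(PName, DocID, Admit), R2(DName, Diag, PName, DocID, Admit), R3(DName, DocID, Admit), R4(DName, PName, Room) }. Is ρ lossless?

Yes

Chase test. Columns are DName, Diag, PName, DocID, Admit, Room; row i has aⱼ where attribute j ∈ Ri, else bᵢⱼ.
Initial tableau (one row per fragment):
  row 1: b11 b12 a3 a4 a5 b16
  row 2: a1 a2 a3 a4 a5 b26
  row 3: a1 b32 b33 a4 a5 b36
  row 4: a1 b42 a3 b44 b45 a6
Rows 2 and 4 agree on DName, PName; apply DName, PName→Room and equate their Room entries.
Rows 2 and 3 agree on DName; apply DName→Diag, DocID and equate their Diag, DocID entries.
Rows 2 and 4 agree on DName; apply DName→Diag, DocID and equate their Diag, DocID entries.
Rows 1 and 2 agree on DocID; apply DocID→DName, PName and equate their DName, PName entries.
Rows 1 and 3 agree on DocID; apply DocID→DName, PName and equate their DName, PName entries.
Rows 1 and 2 agree on DName, PName; apply DName, PName→Room and equate their Room entries.
Rows 1 and 3 agree on DName, PName; apply DName, PName→Room and equate their Room entries.
Rows 1 and 2 agree on DName; apply DName→Diag, DocID and equate their Diag, DocID entries.
Row 1 is now all distinguished symbols — the join is lossless.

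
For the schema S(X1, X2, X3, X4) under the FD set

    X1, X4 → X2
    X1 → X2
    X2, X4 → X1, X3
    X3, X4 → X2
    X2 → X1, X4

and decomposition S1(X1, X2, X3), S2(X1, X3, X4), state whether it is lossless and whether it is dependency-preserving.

Lossless test: (X1, X3)⁺ = {X1, X2, X3, X4}, which contains all of one fragment — lossless.
Dependency preservation: X1, X4 → X2; X2, X4 → X1, X3; X3, X4 → X2; X2 → X1, X4 are not contained in any single fragment, but the restricted closure of each left-hand side across the fragments still reaches the right-hand side; the remaining FDs each lie inside some fragment. All dependencies are preserved.

lossless and dependency-preserving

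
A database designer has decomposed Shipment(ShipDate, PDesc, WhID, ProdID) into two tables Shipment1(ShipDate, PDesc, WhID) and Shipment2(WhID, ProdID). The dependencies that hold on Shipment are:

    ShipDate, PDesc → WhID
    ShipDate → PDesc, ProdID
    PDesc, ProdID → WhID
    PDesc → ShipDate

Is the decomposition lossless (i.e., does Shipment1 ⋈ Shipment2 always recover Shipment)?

Common attributes: Shipment1 ∩ Shipment2 = {WhID}.
No dependency enlarges {WhID}, so (WhID)⁺ = {WhID}.
The closure contains neither all of Shipment1 = {ShipDate, PDesc, WhID} nor all of Shipment2 = {WhID, ProdID}, so the common attributes are not a superkey of either fragment. The join is lossy.

No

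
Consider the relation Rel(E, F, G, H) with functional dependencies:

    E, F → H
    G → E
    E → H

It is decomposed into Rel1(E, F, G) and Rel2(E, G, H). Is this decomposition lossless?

Yes

Common attributes: Rel1 ∩ Rel2 = {E, G}.
Closure of {E, G}: E → H applies, adding H. So (E, G)⁺ = {E, G, H}.
This closure contains every attribute of Rel2, so Rel1 ∩ Rel2 → Rel2. The join is lossless.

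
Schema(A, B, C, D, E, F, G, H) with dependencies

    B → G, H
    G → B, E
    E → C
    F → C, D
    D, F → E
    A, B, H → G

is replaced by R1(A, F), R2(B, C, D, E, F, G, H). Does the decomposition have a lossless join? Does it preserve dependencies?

lossy but dependency-preserving

Lossless test: (F)⁺ = {C, D, E, F}, which is a superkey of neither fragment — lossy.
Dependency preservation: A, B, H → G is not contained in any single fragment, but the restricted closure of its left-hand side across the fragments still reaches the right-hand side; the remaining FDs each lie inside some fragment. All dependencies are preserved.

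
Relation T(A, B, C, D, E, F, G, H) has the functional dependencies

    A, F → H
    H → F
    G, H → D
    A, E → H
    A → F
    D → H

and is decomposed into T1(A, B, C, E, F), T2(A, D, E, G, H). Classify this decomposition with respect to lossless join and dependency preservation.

lossy and not dependency-preserving

Lossless test: (A, E)⁺ = {A, E, F, H}, which is a superkey of neither fragment — lossy.
Dependency preservation: the restricted closure of {H} across the fragments never reaches {F}, so H → F cannot be enforced without a join — not preserved.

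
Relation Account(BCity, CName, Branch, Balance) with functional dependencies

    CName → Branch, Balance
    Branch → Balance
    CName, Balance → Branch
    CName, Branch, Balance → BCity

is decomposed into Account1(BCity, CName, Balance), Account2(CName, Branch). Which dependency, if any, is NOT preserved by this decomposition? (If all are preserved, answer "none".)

Branch → Balance

Check Branch → Balance: no single fragment contains all of {Branch, Balance}, and the restricted closure of {Branch} across the fragments never reaches {Balance}.
CName → Branch, Balance is preserved.
CName, Balance → Branch is preserved.
CName, Branch, Balance → BCity is preserved.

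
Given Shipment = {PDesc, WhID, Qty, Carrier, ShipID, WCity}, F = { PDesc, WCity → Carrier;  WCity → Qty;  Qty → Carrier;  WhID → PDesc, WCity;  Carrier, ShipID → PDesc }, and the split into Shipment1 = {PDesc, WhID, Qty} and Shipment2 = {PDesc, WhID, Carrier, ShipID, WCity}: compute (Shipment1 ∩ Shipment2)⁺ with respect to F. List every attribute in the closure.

Shipment1 ∩ Shipment2 = {PDesc, WhID}.
WhID → PDesc, WCity applies, adding WCity
PDesc, WCity → Carrier applies, adding Carrier
WCity → Qty applies, adding Qty
Closure: {PDesc, WhID, Qty, Carrier, WCity}.

PDesc, WhID, Qty, Carrier, WCity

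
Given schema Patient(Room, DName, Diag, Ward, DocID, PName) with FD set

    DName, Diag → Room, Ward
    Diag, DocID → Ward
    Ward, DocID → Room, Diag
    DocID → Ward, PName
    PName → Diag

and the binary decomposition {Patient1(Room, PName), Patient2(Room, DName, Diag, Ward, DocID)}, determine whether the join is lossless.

No

Common attributes: Patient1 ∩ Patient2 = {Room}.
No dependency enlarges {Room}, so (Room)⁺ = {Room}.
The closure contains neither all of Patient1 = {Room, PName} nor all of Patient2 = {Room, DName, Diag, Ward, DocID}, so the common attributes are not a superkey of either fragment. The join is lossy.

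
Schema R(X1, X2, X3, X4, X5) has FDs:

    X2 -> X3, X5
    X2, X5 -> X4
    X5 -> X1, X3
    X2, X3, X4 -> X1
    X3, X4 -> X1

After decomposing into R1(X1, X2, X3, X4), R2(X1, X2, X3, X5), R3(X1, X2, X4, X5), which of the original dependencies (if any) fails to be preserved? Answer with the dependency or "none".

X2 → X3, X5 lies within R2.
X2, X5 → X4 lies within R3.
X5 → X1, X3 lies within R2.
X2, X3, X4 → X1 lies within R1.
X3, X4 → X1 lies within R1.
Every dependency is enforceable on the fragments, so the decomposition is dependency-preserving.

none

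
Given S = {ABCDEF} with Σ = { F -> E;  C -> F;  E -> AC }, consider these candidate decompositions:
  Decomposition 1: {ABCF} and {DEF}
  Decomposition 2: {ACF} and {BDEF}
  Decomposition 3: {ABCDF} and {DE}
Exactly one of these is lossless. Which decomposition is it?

Decomposition 1: common = {F}, closure = {ACEF} → lossy.
Decomposition 2: common = {F}, closure = {ACEF} → lossless.
Decomposition 3: common = {D}, closure = {D} → lossy.

Decomposition 2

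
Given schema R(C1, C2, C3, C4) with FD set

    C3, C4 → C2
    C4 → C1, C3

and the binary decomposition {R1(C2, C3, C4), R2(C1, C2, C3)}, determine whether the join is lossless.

No

Common attributes: R1 ∩ R2 = {C2, C3}.
No dependency enlarges {C2, C3}, so (C2, C3)⁺ = {C2, C3}.
The closure contains neither all of R1 = {C2, C3, C4} nor all of R2 = {C1, C2, C3}, so the common attributes are not a superkey of either fragment. The join is lossy.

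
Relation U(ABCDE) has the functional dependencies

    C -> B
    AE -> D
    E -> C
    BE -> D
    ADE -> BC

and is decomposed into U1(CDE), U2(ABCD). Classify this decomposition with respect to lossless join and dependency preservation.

Lossless test: (CD)⁺ = {BCD}, which is a superkey of neither fragment — lossy.
Dependency preservation: AE → D; BE → D; ADE → BC are not contained in any single fragment, but the restricted closure of each left-hand side across the fragments still reaches the right-hand side; the remaining FDs each lie inside some fragment. All dependencies are preserved.

lossy but dependency-preserving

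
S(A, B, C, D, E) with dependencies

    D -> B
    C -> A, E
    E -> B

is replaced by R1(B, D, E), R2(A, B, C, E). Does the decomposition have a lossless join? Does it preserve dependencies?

lossy but dependency-preserving

Lossless test: (B, E)⁺ = {B, E}, which is a superkey of neither fragment — lossy.
Dependency preservation: every FD's attributes lie within a single fragment, so each can be enforced locally — preserved.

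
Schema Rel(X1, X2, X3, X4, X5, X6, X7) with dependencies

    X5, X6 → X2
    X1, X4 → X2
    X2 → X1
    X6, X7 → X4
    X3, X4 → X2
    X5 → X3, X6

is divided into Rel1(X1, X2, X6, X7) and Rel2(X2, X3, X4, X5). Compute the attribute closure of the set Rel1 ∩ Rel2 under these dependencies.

X1, X2

Rel1 ∩ Rel2 = {X2}.
X2 → X1 applies, adding X1
Closure: {X1, X2}.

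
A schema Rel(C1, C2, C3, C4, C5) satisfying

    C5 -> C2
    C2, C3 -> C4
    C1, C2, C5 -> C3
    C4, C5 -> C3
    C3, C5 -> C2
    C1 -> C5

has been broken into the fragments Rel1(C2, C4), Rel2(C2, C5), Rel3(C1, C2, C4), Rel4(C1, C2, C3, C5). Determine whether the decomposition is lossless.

Yes

Chase test. Columns are C1, C2, C3, C4, C5; row i has aⱼ where attribute j ∈ Reli, else bᵢⱼ.
Initial tableau (one row per fragment):
  row 1: b11 a2 b13 a4 b15
  row 2: b21 a2 b23 b24 a5
  row 3: a1 a2 b33 a4 b35
  row 4: a1 a2 a3 b44 a5
Rows 3 and 4 agree on C1; apply C1→C5 and equate their C5 entries.
Rows 3 and 4 agree on C1, C2, C5; apply C1, C2, C5→C3 and equate their C3 entries.
Rows 3 and 4 agree on C2, C3; apply C2, C3→C4 and equate their C4 entries.
Row 3 is now all distinguished symbols — the join is lossless.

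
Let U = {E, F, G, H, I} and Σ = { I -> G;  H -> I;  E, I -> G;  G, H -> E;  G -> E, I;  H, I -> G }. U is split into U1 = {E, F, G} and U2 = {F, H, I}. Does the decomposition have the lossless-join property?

No

Common attributes: U1 ∩ U2 = {F}.
No dependency enlarges {F}, so (F)⁺ = {F}.
The closure contains neither all of U1 = {E, F, G} nor all of U2 = {F, H, I}, so the common attributes are not a superkey of either fragment. The join is lossy.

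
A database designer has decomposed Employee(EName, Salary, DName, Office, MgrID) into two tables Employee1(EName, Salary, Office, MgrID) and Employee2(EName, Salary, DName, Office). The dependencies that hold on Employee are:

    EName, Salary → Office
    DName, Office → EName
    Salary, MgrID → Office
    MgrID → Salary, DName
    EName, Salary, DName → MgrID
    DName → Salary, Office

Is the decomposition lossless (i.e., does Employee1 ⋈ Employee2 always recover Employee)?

Common attributes: Employee1 ∩ Employee2 = {EName, Salary, Office}.
No dependency enlarges {EName, Salary, Office}, so (EName, Salary, Office)⁺ = {EName, Salary, Office}.
The closure contains neither all of Employee1 = {EName, Salary, Office, MgrID} nor all of Employee2 = {EName, Salary, DName, Office}, so the common attributes are not a superkey of either fragment. The join is lossy.

No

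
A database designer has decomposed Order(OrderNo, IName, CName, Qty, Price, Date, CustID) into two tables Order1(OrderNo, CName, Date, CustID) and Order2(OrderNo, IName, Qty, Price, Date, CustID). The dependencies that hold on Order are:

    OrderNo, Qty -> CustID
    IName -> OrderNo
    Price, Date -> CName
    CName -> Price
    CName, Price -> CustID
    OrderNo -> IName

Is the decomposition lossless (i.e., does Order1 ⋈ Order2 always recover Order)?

No

Common attributes: Order1 ∩ Order2 = {OrderNo, Date, CustID}.
Closure of {OrderNo, Date, CustID}: OrderNo → IName applies, adding IName. So (OrderNo, Date, CustID)⁺ = {OrderNo, IName, Date, CustID}.
The closure contains neither all of Order1 = {OrderNo, CName, Date, CustID} nor all of Order2 = {OrderNo, IName, Qty, Price, Date, CustID}, so the common attributes are not a superkey of either fragment. The join is lossy.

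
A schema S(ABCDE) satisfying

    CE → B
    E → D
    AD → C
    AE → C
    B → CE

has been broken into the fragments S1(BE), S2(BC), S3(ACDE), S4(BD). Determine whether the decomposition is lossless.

Yes

Chase test. Columns are ABCDE; row i has aⱼ where attribute j ∈ Si, else bᵢⱼ.
Initial tableau (one row per fragment):
  row 1: b11 a2 b13 b14 a5
  row 2: b21 a2 a3 b24 b25
  row 3: a1 b32 a3 a4 a5
  row 4: b41 a2 b43 a4 b45
Rows 1 and 3 agree on E; apply E→D and equate their D entries.
Rows 1 and 2 agree on B; apply B→CE and equate their CE entries.
Rows 1 and 4 agree on B; apply B→CE and equate their CE entries.
Rows 1 and 3 agree on CE; apply CE→B and equate their B entries.
Rows 1 and 2 agree on E; apply E→D and equate their D entries.
Row 3 is now all distinguished symbols — the join is lossless.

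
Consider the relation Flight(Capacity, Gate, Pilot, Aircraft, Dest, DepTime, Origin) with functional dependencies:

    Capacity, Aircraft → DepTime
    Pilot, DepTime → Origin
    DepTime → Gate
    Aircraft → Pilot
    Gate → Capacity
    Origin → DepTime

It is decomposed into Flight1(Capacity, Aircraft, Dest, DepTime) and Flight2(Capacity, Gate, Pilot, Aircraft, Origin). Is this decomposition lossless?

Common attributes: Flight1 ∩ Flight2 = {Capacity, Aircraft}.
Closure of {Capacity, Aircraft}: Capacity, Aircraft → DepTime applies, adding DepTime; DepTime → Gate applies, adding Gate; Aircraft → Pilot applies, adding Pilot; Pilot, DepTime → Origin applies, adding Origin. So (Capacity, Aircraft)⁺ = {Capacity, Gate, Pilot, Aircraft, DepTime, Origin}.
This closure contains every attribute of Flight2, so Flight1 ∩ Flight2 → Flight2. The join is lossless.

Yes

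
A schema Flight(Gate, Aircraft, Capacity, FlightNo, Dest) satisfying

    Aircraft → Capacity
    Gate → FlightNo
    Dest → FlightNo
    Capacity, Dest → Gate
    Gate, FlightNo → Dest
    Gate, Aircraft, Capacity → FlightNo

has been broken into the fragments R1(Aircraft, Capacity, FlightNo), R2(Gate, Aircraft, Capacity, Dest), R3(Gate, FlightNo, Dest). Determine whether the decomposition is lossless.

Chase test. Columns are Gate, Aircraft, Capacity, FlightNo, Dest; row i has aⱼ where attribute j ∈ Ri, else bᵢⱼ.
Initial tableau (one row per fragment):
  row 1: b11 a2 a3 a4 b15
  row 2: a1 a2 a3 b24 a5
  row 3: a1 b32 b33 a4 a5
Rows 2 and 3 agree on Gate; apply Gate→FlightNo and equate their FlightNo entries.
Row 2 is now all distinguished symbols — the join is lossless.

Yes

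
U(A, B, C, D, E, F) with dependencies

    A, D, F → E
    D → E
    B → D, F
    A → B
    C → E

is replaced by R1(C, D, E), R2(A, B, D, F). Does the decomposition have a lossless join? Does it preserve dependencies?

Lossless test: (D)⁺ = {D, E}, which is a superkey of neither fragment — lossy.
Dependency preservation: A, D, F → E is not contained in any single fragment, but the restricted closure of its left-hand side across the fragments still reaches the right-hand side; the remaining FDs each lie inside some fragment. All dependencies are preserved.

lossy but dependency-preserving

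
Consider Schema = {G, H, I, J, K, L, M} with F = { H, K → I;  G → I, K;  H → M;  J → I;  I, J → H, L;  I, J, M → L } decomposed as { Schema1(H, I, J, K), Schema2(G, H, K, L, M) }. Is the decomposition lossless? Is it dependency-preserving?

Lossless test: (H, K)⁺ = {H, I, K, M}, which is a superkey of neither fragment — lossy.
Dependency preservation: the restricted closure of {G} across the fragments never reaches {I, K}, so G → I, K cannot be enforced without a join — not preserved.

lossy and not dependency-preserving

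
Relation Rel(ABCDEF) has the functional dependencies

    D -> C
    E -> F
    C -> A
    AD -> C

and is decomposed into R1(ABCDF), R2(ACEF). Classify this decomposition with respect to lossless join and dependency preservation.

Lossless test: (ACF)⁺ = {ACF}, which is a superkey of neither fragment — lossy.
Dependency preservation: every FD's attributes lie within a single fragment, so each can be enforced locally — preserved.

lossy but dependency-preserving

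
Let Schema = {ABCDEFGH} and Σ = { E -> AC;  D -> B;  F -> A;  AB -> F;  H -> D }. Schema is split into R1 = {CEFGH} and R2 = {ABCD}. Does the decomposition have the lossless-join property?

No

Common attributes: R1 ∩ R2 = {C}.
No dependency enlarges {C}, so (C)⁺ = {C}.
The closure contains neither all of R1 = {CEFGH} nor all of R2 = {ABCD}, so the common attributes are not a superkey of either fragment. The join is lossy.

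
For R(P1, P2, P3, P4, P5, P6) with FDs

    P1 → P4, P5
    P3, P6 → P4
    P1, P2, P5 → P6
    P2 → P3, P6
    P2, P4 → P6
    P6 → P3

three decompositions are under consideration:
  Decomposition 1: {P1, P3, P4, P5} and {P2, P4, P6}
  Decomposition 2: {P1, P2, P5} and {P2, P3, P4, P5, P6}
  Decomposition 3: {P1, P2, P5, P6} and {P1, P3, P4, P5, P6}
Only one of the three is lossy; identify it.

Decomposition 1: common = {P4}, closure = {P4} → lossy.
Decomposition 2: common = {P2, P5}, closure = {P2, P3, P4, P5, P6} → lossless.
Decomposition 3: common = {P1, P5, P6}, closure = {P1, P3, P4, P5, P6} → lossless.

Decomposition 1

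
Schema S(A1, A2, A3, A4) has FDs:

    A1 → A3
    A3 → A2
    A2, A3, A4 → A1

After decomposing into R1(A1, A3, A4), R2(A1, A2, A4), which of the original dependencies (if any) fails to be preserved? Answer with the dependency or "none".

A3 → A2

Check A3 → A2: no single fragment contains all of {A2, A3}, and the restricted closure of {A3} across the fragments never reaches {A2}.
A1 → A3 is preserved.
A2, A3, A4 → A1 is preserved.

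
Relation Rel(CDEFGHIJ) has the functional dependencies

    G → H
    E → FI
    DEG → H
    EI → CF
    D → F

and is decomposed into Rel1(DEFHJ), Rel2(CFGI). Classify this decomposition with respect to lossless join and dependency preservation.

lossy and not dependency-preserving

Lossless test: (F)⁺ = {F}, which is a superkey of neither fragment — lossy.
Dependency preservation: the restricted closure of {G} across the fragments never reaches {H}, so G → H cannot be enforced without a join — not preserved.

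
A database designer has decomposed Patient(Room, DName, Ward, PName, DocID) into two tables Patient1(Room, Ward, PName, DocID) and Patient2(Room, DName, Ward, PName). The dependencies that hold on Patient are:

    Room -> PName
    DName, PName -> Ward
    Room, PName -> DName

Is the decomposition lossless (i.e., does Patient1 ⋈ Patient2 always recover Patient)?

Yes

Common attributes: Patient1 ∩ Patient2 = {Room, Ward, PName}.
Closure of {Room, Ward, PName}: Room, PName → DName applies, adding DName. So (Room, Ward, PName)⁺ = {Room, DName, Ward, PName}.
This closure contains every attribute of Patient2, so Patient1 ∩ Patient2 → Patient2. The join is lossless.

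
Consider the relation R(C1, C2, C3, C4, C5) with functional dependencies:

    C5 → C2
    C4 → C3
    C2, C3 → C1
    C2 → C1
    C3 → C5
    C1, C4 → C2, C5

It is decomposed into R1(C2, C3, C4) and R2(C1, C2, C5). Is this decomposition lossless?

No

Common attributes: R1 ∩ R2 = {C2}.
Closure of {C2}: C2 → C1 applies, adding C1. So (C2)⁺ = {C1, C2}.
The closure contains neither all of R1 = {C2, C3, C4} nor all of R2 = {C1, C2, C5}, so the common attributes are not a superkey of either fragment. The join is lossy.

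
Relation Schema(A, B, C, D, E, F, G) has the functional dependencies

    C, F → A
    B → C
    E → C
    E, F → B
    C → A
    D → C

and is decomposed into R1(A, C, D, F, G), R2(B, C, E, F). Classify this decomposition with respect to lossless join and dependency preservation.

Lossless test: (C, F)⁺ = {A, C, F}, which is a superkey of neither fragment — lossy.
Dependency preservation: every FD's attributes lie within a single fragment, so each can be enforced locally — preserved.

lossy but dependency-preserving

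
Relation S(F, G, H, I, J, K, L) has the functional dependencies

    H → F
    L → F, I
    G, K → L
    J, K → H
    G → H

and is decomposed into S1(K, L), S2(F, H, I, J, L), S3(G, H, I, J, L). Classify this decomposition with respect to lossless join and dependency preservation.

Lossless test (chase): Rows 2 and 3 agree on H; apply H→F and equate their F entries. Rows 1 and 2 agree on L; apply L→F, I and equate their F, I entries. No row becomes fully distinguished — the join is lossy.
Dependency preservation: the restricted closure of {G, K} across the fragments never reaches {L}, so G, K → L cannot be enforced without a join — not preserved.

lossy and not dependency-preserving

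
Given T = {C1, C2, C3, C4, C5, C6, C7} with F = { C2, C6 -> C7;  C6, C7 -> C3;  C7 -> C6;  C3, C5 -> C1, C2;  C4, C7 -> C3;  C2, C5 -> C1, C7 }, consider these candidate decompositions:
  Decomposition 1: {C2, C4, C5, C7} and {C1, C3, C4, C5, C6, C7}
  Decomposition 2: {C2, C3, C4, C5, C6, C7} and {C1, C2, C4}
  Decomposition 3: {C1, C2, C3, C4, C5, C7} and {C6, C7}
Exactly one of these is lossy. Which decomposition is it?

Decomposition 1: common = {C4, C5, C7}, closure = {C1, C2, C3, C4, C5, C6, C7} → lossless.
Decomposition 2: common = {C2, C4}, closure = {C2, C4} → lossy.
Decomposition 3: common = {C7}, closure = {C3, C6, C7} → lossless.

Decomposition 2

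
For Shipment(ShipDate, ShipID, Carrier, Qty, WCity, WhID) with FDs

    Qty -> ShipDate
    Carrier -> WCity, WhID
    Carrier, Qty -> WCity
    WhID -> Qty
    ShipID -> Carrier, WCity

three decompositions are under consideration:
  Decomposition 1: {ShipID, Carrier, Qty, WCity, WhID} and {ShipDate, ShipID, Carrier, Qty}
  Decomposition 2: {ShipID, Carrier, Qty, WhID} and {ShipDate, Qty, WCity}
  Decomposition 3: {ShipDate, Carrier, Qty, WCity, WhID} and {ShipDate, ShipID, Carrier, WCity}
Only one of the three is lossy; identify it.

Decomposition 1: common = {ShipID, Carrier, Qty}, closure = {ShipDate, ShipID, Carrier, Qty, WCity, WhID} → lossless.
Decomposition 2: common = {Qty}, closure = {ShipDate, Qty} → lossy.
Decomposition 3: common = {ShipDate, Carrier, WCity}, closure = {ShipDate, Carrier, Qty, WCity, WhID} → lossless.

Decomposition 2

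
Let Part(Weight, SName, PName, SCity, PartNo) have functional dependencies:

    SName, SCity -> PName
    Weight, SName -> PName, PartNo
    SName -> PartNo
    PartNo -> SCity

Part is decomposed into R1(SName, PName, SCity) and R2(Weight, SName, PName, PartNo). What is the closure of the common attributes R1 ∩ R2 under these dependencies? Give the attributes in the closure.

R1 ∩ R2 = {SName, PName}.
SName → PartNo applies, adding PartNo
PartNo → SCity applies, adding SCity
Closure: {SName, PName, SCity, PartNo}.

SName, PName, SCity, PartNo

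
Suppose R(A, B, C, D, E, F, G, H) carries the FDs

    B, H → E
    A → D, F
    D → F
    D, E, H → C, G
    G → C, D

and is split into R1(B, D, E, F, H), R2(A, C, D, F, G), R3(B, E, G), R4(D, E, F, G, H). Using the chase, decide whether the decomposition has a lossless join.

No

Chase test. Columns are A, B, C, D, E, F, G, H; row i has aⱼ where attribute j ∈ Ri, else bᵢⱼ.
Initial tableau (one row per fragment):
  row 1: b11 a2 b13 a4 a5 a6 b17 a8
  row 2: a1 b22 a3 a4 b25 a6 a7 b28
  row 3: b31 a2 b33 b34 a5 b36 a7 b38
  row 4: b41 b42 b43 a4 a5 a6 a7 a8
Rows 1 and 4 agree on D, E, H; apply D, E, H→C, G and equate their C, G entries.
Rows 1 and 2 agree on G; apply G→C, D and equate their C, D entries.
Rows 1 and 3 agree on G; apply G→C, D and equate their C, D entries.
Rows 1 and 3 agree on D; apply D→F and equate their F entries.
No row becomes fully distinguished — the join is lossy.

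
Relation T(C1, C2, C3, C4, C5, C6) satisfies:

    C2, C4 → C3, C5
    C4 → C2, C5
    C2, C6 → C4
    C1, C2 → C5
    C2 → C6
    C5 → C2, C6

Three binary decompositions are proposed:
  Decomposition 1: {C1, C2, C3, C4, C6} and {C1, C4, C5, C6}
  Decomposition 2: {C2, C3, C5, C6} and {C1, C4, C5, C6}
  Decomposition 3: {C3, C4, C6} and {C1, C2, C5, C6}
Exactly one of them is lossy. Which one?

Decomposition 1: common = {C1, C4, C6}, closure = {C1, C2, C3, C4, C5, C6} → lossless.
Decomposition 2: common = {C5, C6}, closure = {C2, C3, C4, C5, C6} → lossless.
Decomposition 3: common = {C6}, closure = {C6} → lossy.

Decomposition 3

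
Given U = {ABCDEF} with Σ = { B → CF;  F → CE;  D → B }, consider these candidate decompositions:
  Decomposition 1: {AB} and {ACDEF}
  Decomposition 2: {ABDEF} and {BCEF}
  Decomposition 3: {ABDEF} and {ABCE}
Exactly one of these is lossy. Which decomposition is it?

Decomposition 1: common = {A}, closure = {A} → lossy.
Decomposition 2: common = {BEF}, closure = {BCEF} → lossless.
Decomposition 3: common = {ABE}, closure = {ABCEF} → lossless.

Decomposition 1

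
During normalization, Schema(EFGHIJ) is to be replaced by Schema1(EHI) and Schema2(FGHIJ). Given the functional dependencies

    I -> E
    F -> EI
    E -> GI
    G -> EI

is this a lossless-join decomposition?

Common attributes: Schema1 ∩ Schema2 = {HI}.
Closure of {HI}: I → E applies, adding E; E → GI applies, adding G. So (HI)⁺ = {EGHI}.
This closure contains every attribute of Schema1, so Schema1 ∩ Schema2 → Schema1. The join is lossless.

Yes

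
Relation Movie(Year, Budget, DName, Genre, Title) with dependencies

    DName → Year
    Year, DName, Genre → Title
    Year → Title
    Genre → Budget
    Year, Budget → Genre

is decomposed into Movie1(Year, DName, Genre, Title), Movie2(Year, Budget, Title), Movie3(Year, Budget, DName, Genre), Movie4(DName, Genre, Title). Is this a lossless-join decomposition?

Yes

Chase test. Columns are Year, Budget, DName, Genre, Title; row i has aⱼ where attribute j ∈ Moviei, else bᵢⱼ.
Initial tableau (one row per fragment):
  row 1: a1 b12 a3 a4 a5
  row 2: a1 a2 b23 b24 a5
  row 3: a1 a2 a3 a4 b35
  row 4: b41 b42 a3 a4 a5
Rows 1 and 4 agree on DName; apply DName→Year and equate their Year entries.
Rows 1 and 3 agree on Year, DName, Genre; apply Year, DName, Genre→Title and equate their Title entries.
Rows 1 and 3 agree on Genre; apply Genre→Budget and equate their Budget entries.
Rows 1 and 4 agree on Genre; apply Genre→Budget and equate their Budget entries.
Rows 1 and 2 agree on Year, Budget; apply Year, Budget→Genre and equate their Genre entries.
Row 1 is now all distinguished symbols — the join is lossless.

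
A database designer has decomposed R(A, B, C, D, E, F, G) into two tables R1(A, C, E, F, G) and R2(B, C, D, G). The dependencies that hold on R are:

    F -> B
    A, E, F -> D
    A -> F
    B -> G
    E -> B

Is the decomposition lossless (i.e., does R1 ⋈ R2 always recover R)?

No

Common attributes: R1 ∩ R2 = {C, G}.
No dependency enlarges {C, G}, so (C, G)⁺ = {C, G}.
The closure contains neither all of R1 = {A, C, E, F, G} nor all of R2 = {B, C, D, G}, so the common attributes are not a superkey of either fragment. The join is lossy.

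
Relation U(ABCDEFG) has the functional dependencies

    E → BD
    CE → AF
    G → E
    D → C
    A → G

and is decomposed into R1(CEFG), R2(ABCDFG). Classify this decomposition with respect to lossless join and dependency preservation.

lossless and dependency-preserving

Lossless test: (CFG)⁺ = {ABCDEFG}, which contains all of one fragment — lossless.
Dependency preservation: E → BD; CE → AF are not contained in any single fragment, but the restricted closure of each left-hand side across the fragments still reaches the right-hand side; the remaining FDs each lie inside some fragment. All dependencies are preserved.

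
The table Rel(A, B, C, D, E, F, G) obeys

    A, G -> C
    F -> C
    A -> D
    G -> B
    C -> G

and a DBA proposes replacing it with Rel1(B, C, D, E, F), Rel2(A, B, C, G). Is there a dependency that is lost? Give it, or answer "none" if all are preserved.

Check A → D: no single fragment contains all of {A, D}, and the restricted closure of {A} across the fragments never reaches {D}.
A, G → C is preserved.
F → C is preserved.
G → B is preserved.
C → G is preserved.

A -> D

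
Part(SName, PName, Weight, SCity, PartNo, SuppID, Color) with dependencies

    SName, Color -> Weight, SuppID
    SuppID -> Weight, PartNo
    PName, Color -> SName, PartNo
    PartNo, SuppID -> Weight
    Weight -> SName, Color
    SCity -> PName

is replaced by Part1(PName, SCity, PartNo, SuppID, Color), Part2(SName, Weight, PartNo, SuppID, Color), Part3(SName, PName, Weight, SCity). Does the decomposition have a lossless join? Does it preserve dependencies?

lossless and dependency-preserving

Lossless test (chase): Rows 1 and 2 agree on SuppID; apply SuppID→Weight, PartNo and equate their Weight, PartNo entries. Rows 1 and 2 agree on Weight; apply Weight→SName, Color and equate their SName, Color entries. Rows 1 and 3 agree on Weight; apply Weight→SName, Color and equate their SName, Color entries. Rows 1 and 3 agree on SName, Color; apply SName, Color→Weight, SuppID and equate their Weight, SuppID entries. Rows 1 and 3 agree on SuppID; apply SuppID→Weight, PartNo and equate their Weight, PartNo entries. Row 1 is now all distinguished symbols — the join is lossless.
Dependency preservation: PName, Color → SName, PartNo is not contained in any single fragment, but the restricted closure of its left-hand side across the fragments still reaches the right-hand side; the remaining FDs each lie inside some fragment. All dependencies are preserved.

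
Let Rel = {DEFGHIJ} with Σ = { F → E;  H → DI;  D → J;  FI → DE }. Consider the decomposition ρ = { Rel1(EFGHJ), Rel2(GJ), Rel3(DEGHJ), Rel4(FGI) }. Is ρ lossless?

No

Chase test. Columns are DEFGHIJ; row i has aⱼ where attribute j ∈ Reli, else bᵢⱼ.
Initial tableau (one row per fragment):
  row 1: b11 a2 a3 a4 a5 b16 a7
  row 2: b21 b22 b23 a4 b25 b26 a7
  row 3: a1 a2 b33 a4 a5 b36 a7
  row 4: b41 b42 a3 a4 b45 a6 b47
Rows 1 and 4 agree on F; apply F→E and equate their E entries.
Rows 1 and 3 agree on H; apply H→DI and equate their DI entries.
No row becomes fully distinguished — the join is lossy.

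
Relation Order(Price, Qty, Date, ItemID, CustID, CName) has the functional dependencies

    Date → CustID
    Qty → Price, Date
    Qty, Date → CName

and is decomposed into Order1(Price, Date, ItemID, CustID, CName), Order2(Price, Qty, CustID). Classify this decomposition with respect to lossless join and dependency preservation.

lossy and not dependency-preserving

Lossless test: (Price, CustID)⁺ = {Price, CustID}, which is a superkey of neither fragment — lossy.
Dependency preservation: the restricted closure of {Qty} across the fragments never reaches {Price, Date}, so Qty → Price, Date cannot be enforced without a join — not preserved.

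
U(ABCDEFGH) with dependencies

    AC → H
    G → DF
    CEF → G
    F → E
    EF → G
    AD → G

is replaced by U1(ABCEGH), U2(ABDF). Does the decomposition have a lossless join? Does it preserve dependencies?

Lossless test: (AB)⁺ = {AB}, which is a superkey of neither fragment — lossy.
Dependency preservation: the restricted closure of {G} across the fragments never reaches {DF}, so G → DF cannot be enforced without a join — not preserved.

lossy and not dependency-preserving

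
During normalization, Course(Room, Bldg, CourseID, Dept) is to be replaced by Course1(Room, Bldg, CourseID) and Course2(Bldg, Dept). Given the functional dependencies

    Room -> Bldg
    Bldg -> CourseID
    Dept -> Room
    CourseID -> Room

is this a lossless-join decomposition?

Yes

Common attributes: Course1 ∩ Course2 = {Bldg}.
Closure of {Bldg}: Bldg → CourseID applies, adding CourseID; CourseID → Room applies, adding Room. So (Bldg)⁺ = {Room, Bldg, CourseID}.
This closure contains every attribute of Course1, so Course1 ∩ Course2 → Course1. The join is lossless.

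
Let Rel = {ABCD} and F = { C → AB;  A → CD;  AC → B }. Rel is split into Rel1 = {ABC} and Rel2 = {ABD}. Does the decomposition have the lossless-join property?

Common attributes: Rel1 ∩ Rel2 = {AB}.
Closure of {AB}: A → CD applies, adding CD. So (AB)⁺ = {ABCD}.
This closure contains every attribute of Rel1, so Rel1 ∩ Rel2 → Rel1. The join is lossless.

Yes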